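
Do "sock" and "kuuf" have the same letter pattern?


Pattern of "sock": [0, 1, 2, 3]
Pattern of "kuuf": [0, 1, 1, 2]
Patterns do not match
Same pattern = No


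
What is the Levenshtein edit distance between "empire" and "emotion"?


Word 1: "empire" (length 6)
Word 2: "emotion" (length 7)
One optimal edit sequence (insert/delete/substitute each cost 1):
  1. keep 'e'
  2. keep 'm'
  3. insert 'o'  (+1)
  4. substitute 'p' -> 't'  (+1)
  5. keep 'i'
  6. substitute 'r' -> 'o'  (+1)
  7. substitute 'e' -> 'n'  (+1)
Total edit operations: 4
Edit distance = 4


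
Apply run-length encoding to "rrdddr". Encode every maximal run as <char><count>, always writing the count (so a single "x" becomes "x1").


String: "rrdddr"
Scanning for consecutive runs:
  'r' x 2
  'd' x 3
  'r' x 1
RLE = "r2d3r1"


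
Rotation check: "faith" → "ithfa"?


Word: "faith", Candidate: "ithfa"
Method: check if candidate is substring of word+word
"faithfaith" contains "ithfa"? Yes
Is rotation = Yes


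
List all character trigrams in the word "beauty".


Word: "beauty" (length 6)
Number of trigrams = 6 - 3 + 1 = 4
  Position 0: "bea"
  Position 1: "eau"
  Position 2: "aut"
  Position 3: "uty"
Trigrams = "bea", "eau", "aut", "uty"


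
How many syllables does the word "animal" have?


Word: "animal"
Syllable breakdown: an-i-mal
Counting: 3 parts
= 3 syllables


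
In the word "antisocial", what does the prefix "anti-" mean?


Prefix: anti-
As in: antisocial -> anti- + social
Meaning = against


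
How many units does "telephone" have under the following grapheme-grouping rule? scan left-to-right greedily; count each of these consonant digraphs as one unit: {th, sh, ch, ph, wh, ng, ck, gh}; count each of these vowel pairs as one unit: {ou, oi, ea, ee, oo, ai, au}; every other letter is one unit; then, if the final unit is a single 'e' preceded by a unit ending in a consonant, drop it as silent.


Word: "telephone" (9 letters)
Left-to-right scan:
  [1] 't' (letter)
  [2] 'e' (letter)
  [3] 'l' (letter)
  [4] 'e' (letter)
  [5] 'ph' (digraph)
  [6] 'o' (letter)
  [7] 'n' (letter)
  [8] 'e' (letter)
Units from scan: 8
Final unit is 'e' after a consonant -> drop as silent (-1)
Sound units = 7 units


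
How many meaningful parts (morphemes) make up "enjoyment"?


Word: "enjoyment"
Morphemes: en- / joy / -ment
Each morpheme carries meaning
= 3 morphemes


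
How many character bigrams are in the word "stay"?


Word: "stay" (length 4)
Number of 2-grams = length - 2 + 1 = 4 - 2 + 1
= 3


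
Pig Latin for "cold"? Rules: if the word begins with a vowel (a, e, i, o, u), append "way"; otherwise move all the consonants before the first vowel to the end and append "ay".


Word: "cold"
Starts with consonant(s) → move to end, add 'ay'
Consonant cluster: "c"
Pig Latin = "oldcay"


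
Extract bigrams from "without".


Word: "without" (length 7)
Number of bigrams = 7 - 2 + 1 = 6
  Position 0: "wi"
  Position 1: "it"
  Position 2: "th"
  Position 3: "ho"
  Position 4: "ou"
  Position 5: "ut"
Bigrams = "wi", "it", "th", "ho", "ou", "ut"


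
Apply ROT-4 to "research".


Word: "research"
Shift: 4
Each letter → (letter + shift) mod 26:
  'r' (17) + 4 = 21 → 'v'
  'e' (4) + 4 = 8 → 'i'
  's' (18) + 4 = 22 → 'w'
  'e' (4) + 4 = 8 → 'i'
  'a' (0) + 4 = 4 → 'e'
  'r' (17) + 4 = 21 → 'v'
  'c' (2) + 4 = 6 → 'g'
  'h' (7) + 4 = 11 → 'l'
Result = "viwievgl"


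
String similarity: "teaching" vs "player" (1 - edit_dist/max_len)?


Word 1: "teaching" (length 8)
Word 2: "player" (length 6)
One optimal edit sequence:
  1. substitute 't' -> 'p'  (+1)
  2. substitute 'e' -> 'l'  (+1)
  3. keep 'a'
  4. delete 'c'  (+1)
  5. delete 'h'  (+1)
  6. substitute 'i' -> 'y'  (+1)
  7. substitute 'n' -> 'e'  (+1)
  8. substitute 'g' -> 'r'  (+1)
Edit distance = 7
Max length = max(8, 6) = 8
Similarity = 1 - 7/8
= 0.1250


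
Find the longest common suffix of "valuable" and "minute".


Word 1: "valuable"
Word 2: "minute"
Comparing from end:
  Pos -1: 'e' == 'e'
  Pos -2: 'l' != 't' (stop)
LCS = "e" (length 1)


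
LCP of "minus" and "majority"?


Word 1: "minus"
Word 2: "majority"
Comparing from start:
  Pos 0: 'm' == 'm'
  Pos 1: 'i' != 'a' (stop)
LCP = "m" (length 1)


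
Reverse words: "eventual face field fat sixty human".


Original: "eventual face field fat sixty human"
Words (1..n): eventual | face | field | fat | sixty | human
Reversed (n..1): human | sixty | fat | field | face | eventual
Result = "human sixty fat field face eventual"


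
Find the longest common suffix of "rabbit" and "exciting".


Word 1: "rabbit"
Word 2: "exciting"
Comparing from end:
  Pos -1: 't' != 'g' (stop)
LCS = "" (length 0)


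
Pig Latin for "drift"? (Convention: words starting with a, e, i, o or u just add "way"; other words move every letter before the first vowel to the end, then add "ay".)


Word: "drift"
Starts with consonant(s) → move to end, add 'ay'
Consonant cluster: "dr"
Pig Latin = "iftdray"


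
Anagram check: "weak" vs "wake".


Word 1: "weak" → sorted: aekw
Word 2: "wake" → sorted: aekw
Same letters? aekw == aekw
Anagram = Yes


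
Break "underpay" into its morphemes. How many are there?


Word: "underpay"
Morphemes: under- + pay
Each morpheme carries meaning
= 2 morphemes


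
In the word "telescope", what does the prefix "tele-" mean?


Prefix: tele-
Example: telescope = tele- + scope
Meaning = distant


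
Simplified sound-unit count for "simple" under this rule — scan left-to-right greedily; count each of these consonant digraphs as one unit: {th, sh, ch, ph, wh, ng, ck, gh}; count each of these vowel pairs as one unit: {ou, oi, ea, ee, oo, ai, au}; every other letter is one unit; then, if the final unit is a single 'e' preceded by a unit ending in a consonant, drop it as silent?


Word: "simple" (6 letters)
Left-to-right scan:
  [1] 's' (letter)
  [2] 'i' (letter)
  [3] 'm' (letter)
  [4] 'p' (letter)
  [5] 'l' (letter)
  [6] 'e' (letter)
Units from scan: 6
Final unit is 'e' after a consonant -> drop as silent (-1)
Sound units = 5 units


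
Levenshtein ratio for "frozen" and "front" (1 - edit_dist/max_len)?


Word 1: "frozen" (length 6)
Word 2: "front" (length 5)
One optimal edit sequence:
  1. keep 'f'
  2. keep 'r'
  3. keep 'o'
  4. delete 'z'  (+1)
  5. substitute 'e' -> 'n'  (+1)
  6. substitute 'n' -> 't'  (+1)
Edit distance = 3
Max length = max(6, 5) = 6
Similarity = 1 - 3/6
= 0.5000


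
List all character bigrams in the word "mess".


Word: "mess" (length 4)
Number of bigrams = 4 - 2 + 1 = 3
  Position 0: "me"
  Position 1: "es"
  Position 2: "ss"
Bigrams = "me", "es", "ss"


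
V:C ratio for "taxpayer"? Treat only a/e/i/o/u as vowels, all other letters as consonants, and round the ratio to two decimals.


Word: "taxpayer"
Vowels (a,e,i,o,u): 3
Consonants: 5
Ratio = 3/5
= 0.60


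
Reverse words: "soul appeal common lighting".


Original: "soul appeal common lighting"
Words (1..n): soul | appeal | common | lighting
Reversed (n..1): lighting | common | appeal | soul
Result = "lighting common appeal soul"


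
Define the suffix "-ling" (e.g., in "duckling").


Suffix: -ling
Example: duckling = duck + -ling
Meaning = small / young


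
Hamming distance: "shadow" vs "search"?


Comparing character by character (same length = 6):
  Pos 0: 's' vs 's' =
  Pos 1: 'h' vs 'e' !=
  Pos 2: 'a' vs 'a' =
  Pos 3: 'd' vs 'r' !=
  Pos 4: 'o' vs 'c' !=
  Pos 5: 'w' vs 'h' !=
Hamming distance = 4


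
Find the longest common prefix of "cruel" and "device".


Word 1: "cruel"
Word 2: "device"
Comparing from start:
  Pos 0: 'c' != 'd' (stop)
LCP = "" (length 0)


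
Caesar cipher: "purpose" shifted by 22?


Word: "purpose"
Shift: 22
Each letter → (letter + shift) mod 26:
  'p' (15) + 22 = 11 → 'l'
  'u' (20) + 22 = 16 → 'q'
  'r' (17) + 22 = 13 → 'n'
  'p' (15) + 22 = 11 → 'l'
  'o' (14) + 22 = 10 → 'k'
  's' (18) + 22 = 14 → 'o'
  'e' (4) + 22 = 0 → 'a'
Result = "lqnlkoa"


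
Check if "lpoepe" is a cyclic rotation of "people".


Word: "people", Candidate: "lpoepe"
Method: check if candidate is substring of word+word
"peoplepeople" contains "lpoepe"? No
Is rotation = No


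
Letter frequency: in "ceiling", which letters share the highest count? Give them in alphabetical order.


Word: "ceiling"
Letter counts:
  'c': 1
  'e': 1
  'g': 1
  'i': 2
  'l': 1
  'n': 1
Maximum count = 2
Most frequent = 'i' (2 times each)


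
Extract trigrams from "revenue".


Word: "revenue" (length 7)
Number of trigrams = 7 - 3 + 1 = 5
  Position 0: "rev"
  Position 1: "eve"
  Position 2: "ven"
  Position 3: "enu"
  Position 4: "nue"
Trigrams = "rev", "eve", "ven", "enu", "nue"


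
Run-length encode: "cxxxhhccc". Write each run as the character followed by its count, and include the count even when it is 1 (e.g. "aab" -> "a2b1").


String: "cxxxhhccc"
Scanning for consecutive runs:
  'c' x 1
  'x' x 3
  'h' x 2
  'c' x 3
RLE = "c1x3h2c3"


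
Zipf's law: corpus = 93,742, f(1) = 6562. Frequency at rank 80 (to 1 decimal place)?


Zipf's law: f(r) = f(1) / r
f(1) = 6562
f(80) = 6562 / 80
= 82.0 occurrences


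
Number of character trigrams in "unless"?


Word: "unless" (length 6)
Number of 3-grams = length - 3 + 1 = 6 - 3 + 1
= 4


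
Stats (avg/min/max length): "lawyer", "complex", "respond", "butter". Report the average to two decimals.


Lengths: "lawyer"=6, "complex"=7, "respond"=7, "butter"=6
Sum = 26, Count = 4
Average = 26/4 = 6.50
= avg=6.50, min=6, max=7


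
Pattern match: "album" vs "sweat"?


Pattern of "album": [0, 1, 2, 3, 4]
Pattern of "sweat": [0, 1, 2, 3, 4]
Patterns match
Same pattern = Yes


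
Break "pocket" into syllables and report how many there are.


Word: "pocket"
Syllable breakdown: pock / et
Counting: 2 parts
= 2 syllables


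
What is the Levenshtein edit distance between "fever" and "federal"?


Word 1: "fever" (length 5)
Word 2: "federal" (length 7)
One optimal edit sequence (insert/delete/substitute each cost 1):
  1. keep 'f'
  2. keep 'e'
  3. substitute 'v' -> 'd'  (+1)
  4. keep 'e'
  5. keep 'r'
  6. insert 'a'  (+1)
  7. insert 'l'  (+1)
Total edit operations: 3
Edit distance = 3


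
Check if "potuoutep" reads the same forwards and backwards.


Word: "potuoutep"
Reversed: "petuoutop"
Forward == Backward? potuoutep != petuoutop
Palindrome = No


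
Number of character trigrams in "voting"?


Word: "voting" (length 6)
Number of 3-grams = length - 3 + 1 = 6 - 3 + 1
= 4


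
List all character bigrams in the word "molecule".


Word: "molecule" (length 8)
Number of bigrams = 8 - 2 + 1 = 7
  Position 0: "mo"
  Position 1: "ol"
  Position 2: "le"
  Position 3: "ec"
  Position 4: "cu"
  Position 5: "ul"
  Position 6: "le"
Bigrams = "mo", "ol", "le", "ec", "cu", "ul", "le"


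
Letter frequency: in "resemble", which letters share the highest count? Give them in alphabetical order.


Word: "resemble"
Letter counts:
  'b': 1
  'e': 3
  'l': 1
  'm': 1
  'r': 1
  's': 1
Maximum count = 3
Most frequent = 'e' (3 times each)


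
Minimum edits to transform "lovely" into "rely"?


Word 1: "lovely" (length 6)
Word 2: "rely" (length 4)
One optimal edit sequence (insert/delete/substitute each cost 1):
  1. delete 'l'  (+1)
  2. delete 'o'  (+1)
  3. substitute 'v' -> 'r'  (+1)
  4. keep 'e'
  5. keep 'l'
  6. keep 'y'
Total edit operations: 3
Edit distance = 3


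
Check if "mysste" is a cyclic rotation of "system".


Word: "system", Candidate: "mysste"
Method: check if candidate is substring of word+word
"systemsystem" contains "mysste"? No
Is rotation = No


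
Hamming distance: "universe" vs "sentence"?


Comparing character by character (same length = 8):
  Pos 0: 'u' vs 's' !=
  Pos 1: 'n' vs 'e' !=
  Pos 2: 'i' vs 'n' !=
  Pos 3: 'v' vs 't' !=
  Pos 4: 'e' vs 'e' =
  Pos 5: 'r' vs 'n' !=
  Pos 6: 's' vs 'c' !=
  Pos 7: 'e' vs 'e' =
Hamming distance = 6


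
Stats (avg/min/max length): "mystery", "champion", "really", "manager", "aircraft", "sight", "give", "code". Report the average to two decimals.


Lengths: "mystery"=7, "champion"=8, "really"=6, "manager"=7, "aircraft"=8, "sight"=5, "give"=4, "code"=4
Sum = 49, Count = 8
Average = 49/8 = 6.13
= avg=6.13, min=4, max=8


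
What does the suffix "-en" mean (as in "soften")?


Suffix: -en
Example: soften (soft + -en)
Meaning = to make / become


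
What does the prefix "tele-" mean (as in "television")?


Prefix: tele-
Example: television = tele- + vision
Meaning = distant


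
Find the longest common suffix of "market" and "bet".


Word 1: "market"
Word 2: "bet"
Comparing from end:
  Pos -1: 't' == 't'
  Pos -2: 'e' == 'e'
  Pos -3: 'k' != 'b' (stop)
LCS = "et" (length 2)


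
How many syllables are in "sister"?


Word: "sister"
Syllable breakdown: sis · ter
Counting: 2 parts
= 2 syllables


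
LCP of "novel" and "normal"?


Word 1: "novel"
Word 2: "normal"
Comparing from start:
  Pos 0: 'n' == 'n'
  Pos 1: 'o' == 'o'
  Pos 2: 'v' != 'r' (stop)
LCP = "no" (length 2)


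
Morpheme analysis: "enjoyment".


Word: "enjoyment"
Morphemes: en- | joy | -ment
Each morpheme carries meaning
= 3 morphemes


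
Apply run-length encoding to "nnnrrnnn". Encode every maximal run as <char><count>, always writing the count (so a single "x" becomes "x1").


String: "nnnrrnnn"
Scanning for consecutive runs:
  'n' x 3
  'r' x 2
  'n' x 3
RLE = "n3r2n3"


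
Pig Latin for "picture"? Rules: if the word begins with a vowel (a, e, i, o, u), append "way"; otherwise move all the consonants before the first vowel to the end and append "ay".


Word: "picture"
Starts with consonant(s) → move to end, add 'ay'
Consonant cluster: "p"
Pig Latin = "icturepay"


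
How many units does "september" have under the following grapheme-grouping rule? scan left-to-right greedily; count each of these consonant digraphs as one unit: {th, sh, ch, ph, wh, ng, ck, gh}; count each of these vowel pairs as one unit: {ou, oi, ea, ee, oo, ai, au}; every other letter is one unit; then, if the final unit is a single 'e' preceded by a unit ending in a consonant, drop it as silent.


Word: "september" (9 letters)
Left-to-right scan:
  (1) 's' (letter)
  (2) 'e' (letter)
  (3) 'p' (letter)
  (4) 't' (letter)
  (5) 'e' (letter)
  (6) 'm' (letter)
  (7) 'b' (letter)
  (8) 'e' (letter)
  (9) 'r' (letter)
Units from scan: 9
Sound units = 9 units


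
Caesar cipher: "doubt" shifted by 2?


Word: "doubt"
Shift: 2
Each letter → (letter + shift) mod 26:
  'd' (3) + 2 = 5 → 'f'
  'o' (14) + 2 = 16 → 'q'
  'u' (20) + 2 = 22 → 'w'
  'b' (1) + 2 = 3 → 'd'
  't' (19) + 2 = 21 → 'v'
Result = "fqwdv"


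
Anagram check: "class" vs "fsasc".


Word 1: "class" → sorted: aclss
Word 2: "fsasc" → sorted: acfss
Same letters? aclss != acfss
Anagram = No


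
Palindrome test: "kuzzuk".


Word: "kuzzuk"
Reversed: "kuzzuk"
Forward == Backward? kuzzuk == kuzzuk
Palindrome = Yes


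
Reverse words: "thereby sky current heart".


Original: "thereby sky current heart"
Words (1..n): thereby | sky | current | heart
Reversed (n..1): heart | current | sky | thereby
Result = "heart current sky thereby"


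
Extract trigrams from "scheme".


Word: "scheme" (length 6)
Number of trigrams = 6 - 3 + 1 = 4
  Position 0: "sch"
  Position 1: "che"
  Position 2: "hem"
  Position 3: "eme"
Trigrams = "sch", "che", "hem", "eme"


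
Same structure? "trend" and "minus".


Pattern of "trend": [0, 1, 2, 3, 4]
Pattern of "minus": [0, 1, 2, 3, 4]
Patterns match
Same pattern = Yes


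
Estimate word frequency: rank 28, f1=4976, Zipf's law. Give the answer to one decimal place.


Zipf's law: f(r) = f(1) / r
f(1) = 4976
f(28) = 4976 / 28
= 177.7 occurrences


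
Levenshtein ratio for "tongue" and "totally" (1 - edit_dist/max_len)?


Word 1: "tongue" (length 6)
Word 2: "totally" (length 7)
One optimal edit sequence:
  1. keep 't'
  2. keep 'o'
  3. insert 't'  (+1)
  4. substitute 'n' -> 'a'  (+1)
  5. substitute 'g' -> 'l'  (+1)
  6. substitute 'u' -> 'l'  (+1)
  7. substitute 'e' -> 'y'  (+1)
Edit distance = 5
Max length = max(6, 7) = 7
Similarity = 1 - 5/7
= 0.2857


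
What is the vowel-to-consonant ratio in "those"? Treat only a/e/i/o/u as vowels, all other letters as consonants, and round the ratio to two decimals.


Word: "those"
Vowels (a,e,i,o,u): 2
Consonants: 3
Ratio = 2/3
= 0.67


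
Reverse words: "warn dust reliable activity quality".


Original: "warn dust reliable activity quality"
Words (1..n): warn | dust | reliable | activity | quality
Reversed (n..1): quality | activity | reliable | dust | warn
Result = "quality activity reliable dust warn"


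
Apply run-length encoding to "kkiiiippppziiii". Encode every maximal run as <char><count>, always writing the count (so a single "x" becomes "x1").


String: "kkiiiippppziiii"
Scanning for consecutive runs:
  'k' x 2
  'i' x 4
  'p' x 4
  'z' x 1
  'i' x 4
RLE = "k2i4p4z1i4"


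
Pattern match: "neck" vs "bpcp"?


Pattern of "neck": [0, 1, 2, 3]
Pattern of "bpcp": [0, 1, 2, 1]
Patterns do not match
Same pattern = No


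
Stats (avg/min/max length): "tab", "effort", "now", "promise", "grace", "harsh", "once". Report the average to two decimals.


Lengths: "tab"=3, "effort"=6, "now"=3, "promise"=7, "grace"=5, "harsh"=5, "once"=4
Sum = 33, Count = 7
Average = 33/7 = 4.71
= avg=4.71, min=3, max=7


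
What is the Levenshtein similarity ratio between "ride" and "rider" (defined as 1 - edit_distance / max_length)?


Word 1: "ride" (length 4)
Word 2: "rider" (length 5)
One optimal edit sequence:
  1. keep 'r'
  2. keep 'i'
  3. keep 'd'
  4. keep 'e'
  5. insert 'r'  (+1)
Edit distance = 1
Max length = max(4, 5) = 5
Similarity = 1 - 1/5
= 0.8000


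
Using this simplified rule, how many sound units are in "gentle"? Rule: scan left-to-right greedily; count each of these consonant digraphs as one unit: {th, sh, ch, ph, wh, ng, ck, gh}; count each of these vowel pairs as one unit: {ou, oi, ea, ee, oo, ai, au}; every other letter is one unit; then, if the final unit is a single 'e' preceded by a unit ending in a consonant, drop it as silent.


Word: "gentle" (6 letters)
Left-to-right scan:
  (1) 'g' (letter)
  (2) 'e' (letter)
  (3) 'n' (letter)
  (4) 't' (letter)
  (5) 'l' (letter)
  (6) 'e' (letter)
Units from scan: 6
Final unit is 'e' after a consonant -> drop as silent (-1)
Sound units = 5 units


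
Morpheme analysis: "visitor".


Word: "visitor"
Morphemes: visit | -or
Each morpheme carries meaning
= 2 morphemes


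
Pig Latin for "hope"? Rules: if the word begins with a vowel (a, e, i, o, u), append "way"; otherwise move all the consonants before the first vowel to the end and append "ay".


Word: "hope"
Starts with consonant(s) → move to end, add 'ay'
Consonant cluster: "h"
Pig Latin = "opehay"


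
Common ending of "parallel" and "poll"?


Word 1: "parallel"
Word 2: "poll"
Comparing from end:
  Pos -1: 'l' == 'l'
  Pos -2: 'e' != 'l' (stop)
LCS = "l" (length 1)


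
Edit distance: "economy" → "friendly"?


Word 1: "economy" (length 7)
Word 2: "friendly" (length 8)
One optimal edit sequence (insert/delete/substitute each cost 1):
  1. insert 'f'  (+1)
  2. substitute 'e' -> 'r'  (+1)
  3. substitute 'c' -> 'i'  (+1)
  4. substitute 'o' -> 'e'  (+1)
  5. keep 'n'
  6. substitute 'o' -> 'd'  (+1)
  7. substitute 'm' -> 'l'  (+1)
  8. keep 'y'
Total edit operations: 6
Edit distance = 6


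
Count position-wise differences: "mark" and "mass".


Comparing character by character (same length = 4):
  Pos 0: 'm' vs 'm' =
  Pos 1: 'a' vs 'a' =
  Pos 2: 'r' vs 's' !=
  Pos 3: 'k' vs 's' !=
Hamming distance = 2


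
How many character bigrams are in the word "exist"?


Word: "exist" (length 5)
Number of 2-grams = length - 2 + 1 = 5 - 2 + 1
= 4


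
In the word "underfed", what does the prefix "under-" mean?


Prefix: under-
Example: underfed = under- + fed
Meaning = insufficient


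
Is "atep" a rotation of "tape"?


Word: "tape", Candidate: "atep"
Method: check if candidate is substring of word+word
"tapetape" contains "atep"? No
Is rotation = No


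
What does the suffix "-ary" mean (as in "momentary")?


Suffix: -ary
Example: momentary = moment + -ary
Meaning = relating to


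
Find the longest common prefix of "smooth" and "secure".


Word 1: "smooth"
Word 2: "secure"
Comparing from start:
  Pos 0: 's' == 's'
  Pos 1: 'm' != 'e' (stop)
LCP = "s" (length 1)


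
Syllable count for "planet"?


Word: "planet"
Syllable breakdown: plan / et
Counting: 2 parts
= 2 syllables


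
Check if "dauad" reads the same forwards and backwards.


Word: "dauad"
Reversed: "dauad"
Forward == Backward? dauad == dauad
Palindrome = Yes


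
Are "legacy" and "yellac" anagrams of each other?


Word 1: "legacy" → sorted: acegly
Word 2: "yellac" → sorted: acelly
Same letters? acegly != acelly
Anagram = No


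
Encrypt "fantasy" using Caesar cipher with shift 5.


Word: "fantasy"
Shift: 5
Each letter → (letter + shift) mod 26:
  'f' (5) + 5 = 10 → 'k'
  'a' (0) + 5 = 5 → 'f'
  'n' (13) + 5 = 18 → 's'
  't' (19) + 5 = 24 → 'y'
  'a' (0) + 5 = 5 → 'f'
  's' (18) + 5 = 23 → 'x'
  'y' (24) + 5 = 3 → 'd'
Result = "kfsyfxd"


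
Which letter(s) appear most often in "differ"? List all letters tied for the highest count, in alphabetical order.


Word: "differ"
Letter counts:
  'd': 1
  'e': 1
  'f': 2
  'i': 1
  'r': 1
Maximum count = 2
Most frequent = 'f' (2 times each)


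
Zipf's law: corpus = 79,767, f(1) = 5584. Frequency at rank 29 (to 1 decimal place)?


Zipf's law: f(r) = f(1) / r
f(1) = 5584
f(29) = 5584 / 29
= 192.6 occurrences


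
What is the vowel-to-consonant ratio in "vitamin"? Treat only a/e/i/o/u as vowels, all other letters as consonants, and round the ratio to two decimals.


Word: "vitamin"
Vowels (a,e,i,o,u): 3
Consonants: 4
Ratio = 3/4
= 0.75


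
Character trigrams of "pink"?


Word: "pink" (length 4)
Number of trigrams = 4 - 3 + 1 = 2
  Position 0: "pin"
  Position 1: "ink"
Trigrams = "pin", "ink"


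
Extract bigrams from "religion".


Word: "religion" (length 8)
Number of bigrams = 8 - 2 + 1 = 7
  Position 0: "re"
  Position 1: "el"
  Position 2: "li"
  Position 3: "ig"
  Position 4: "gi"
  Position 5: "io"
  Position 6: "on"
Bigrams = "re", "el", "li", "ig", "gi", "io", "on"


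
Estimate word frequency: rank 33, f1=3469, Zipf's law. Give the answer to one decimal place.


Zipf's law: f(r) = f(1) / r
f(1) = 3469
f(33) = 3469 / 33
= 105.1 occurrences


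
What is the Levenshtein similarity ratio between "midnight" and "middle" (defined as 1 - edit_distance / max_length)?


Word 1: "midnight" (length 8)
Word 2: "middle" (length 6)
One optimal edit sequence:
  1. keep 'm'
  2. keep 'i'
  3. keep 'd'
  4. delete 'n'  (+1)
  5. delete 'i'  (+1)
  6. substitute 'g' -> 'd'  (+1)
  7. substitute 'h' -> 'l'  (+1)
  8. substitute 't' -> 'e'  (+1)
Edit distance = 5
Max length = max(8, 6) = 8
Similarity = 1 - 5/8
= 0.3750


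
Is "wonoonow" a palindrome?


Word: "wonoonow"
Reversed: "wonoonow"
Forward == Backward? wonoonow == wonoonow
Palindrome = Yes


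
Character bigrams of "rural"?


Word: "rural" (length 5)
Number of bigrams = 5 - 2 + 1 = 4
  Position 0: "ru"
  Position 1: "ur"
  Position 2: "ra"
  Position 3: "al"
Bigrams = "ru", "ur", "ra", "al"


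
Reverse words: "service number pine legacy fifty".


Original: "service number pine legacy fifty"
Words (1..n): service | number | pine | legacy | fifty
Reversed (n..1): fifty | legacy | pine | number | service
Result = "fifty legacy pine number service"


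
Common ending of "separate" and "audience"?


Word 1: "separate"
Word 2: "audience"
Comparing from end:
  Pos -1: 'e' == 'e'
  Pos -2: 't' != 'c' (stop)
LCS = "e" (length 1)


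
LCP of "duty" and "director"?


Word 1: "duty"
Word 2: "director"
Comparing from start:
  Pos 0: 'd' == 'd'
  Pos 1: 'u' != 'i' (stop)
LCP = "d" (length 1)


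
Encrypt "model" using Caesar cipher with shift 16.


Word: "model"
Shift: 16
Each letter → (letter + shift) mod 26:
  'm' (12) + 16 = 2 → 'c'
  'o' (14) + 16 = 4 → 'e'
  'd' (3) + 16 = 19 → 't'
  'e' (4) + 16 = 20 → 'u'
  'l' (11) + 16 = 1 → 'b'
Result = "cetub"


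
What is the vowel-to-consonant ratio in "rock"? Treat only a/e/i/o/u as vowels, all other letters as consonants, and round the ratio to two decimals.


Word: "rock"
Vowels (a,e,i,o,u): 1
Consonants: 3
Ratio = 1/3
= 0.33


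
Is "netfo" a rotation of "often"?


Word: "often", Candidate: "netfo"
Method: check if candidate is substring of word+word
"oftenoften" contains "netfo"? No
Is rotation = No


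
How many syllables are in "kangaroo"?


Word: "kangaroo"
Syllable breakdown: kan | ga | roo
Counting: 3 parts
= 3 syllables


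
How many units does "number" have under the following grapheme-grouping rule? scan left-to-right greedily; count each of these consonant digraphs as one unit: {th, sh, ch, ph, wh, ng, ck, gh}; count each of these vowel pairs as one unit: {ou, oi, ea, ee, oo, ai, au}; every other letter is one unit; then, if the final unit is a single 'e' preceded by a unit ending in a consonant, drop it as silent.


Word: "number" (6 letters)
Left-to-right scan:
  [1] 'n' (letter)
  [2] 'u' (letter)
  [3] 'm' (letter)
  [4] 'b' (letter)
  [5] 'e' (letter)
  [6] 'r' (letter)
Units from scan: 6
Sound units = 6 units


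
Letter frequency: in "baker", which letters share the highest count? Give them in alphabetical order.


Word: "baker"
Letter counts:
  'a': 1
  'b': 1
  'e': 1
  'k': 1
  'r': 1
Maximum count = 1
Most frequent = 'a', 'b', 'e', 'k', 'r' (1 time each)


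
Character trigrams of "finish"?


Word: "finish" (length 6)
Number of trigrams = 6 - 3 + 1 = 4
  Position 0: "fin"
  Position 1: "ini"
  Position 2: "nis"
  Position 3: "ish"
Trigrams = "fin", "ini", "nis", "ish"


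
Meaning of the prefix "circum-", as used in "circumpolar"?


Prefix: circum-
Example: circumpolar (circum- + polar)
Meaning = around


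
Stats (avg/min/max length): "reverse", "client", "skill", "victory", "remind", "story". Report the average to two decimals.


Lengths: "reverse"=7, "client"=6, "skill"=5, "victory"=7, "remind"=6, "story"=5
Sum = 36, Count = 6
Average = 36/6 = 6.00
= avg=6.00, min=5, max=7


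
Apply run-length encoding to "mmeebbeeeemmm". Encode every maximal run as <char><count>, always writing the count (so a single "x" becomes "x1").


String: "mmeebbeeeemmm"
Scanning for consecutive runs:
  'm' x 2
  'e' x 2
  'b' x 2
  'e' x 4
  'm' x 3
RLE = "m2e2b2e4m3"


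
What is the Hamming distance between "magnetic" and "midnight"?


Comparing character by character (same length = 8):
  Pos 0: 'm' vs 'm' =
  Pos 1: 'a' vs 'i' !=
  Pos 2: 'g' vs 'd' !=
  Pos 3: 'n' vs 'n' =
  Pos 4: 'e' vs 'i' !=
  Pos 5: 't' vs 'g' !=
  Pos 6: 'i' vs 'h' !=
  Pos 7: 'c' vs 't' !=
Hamming distance = 6


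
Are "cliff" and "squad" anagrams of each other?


Word 1: "cliff" → sorted: cffil
Word 2: "squad" → sorted: adqsu
Same letters? cffil != adqsu
Anagram = No


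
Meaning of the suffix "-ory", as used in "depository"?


Suffix: -ory
Example: depository (deposit + -ory)
Meaning = relating to / place for


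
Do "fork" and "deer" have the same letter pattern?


Pattern of "fork": [0, 1, 2, 3]
Pattern of "deer": [0, 1, 1, 2]
Patterns do not match
Same pattern = No


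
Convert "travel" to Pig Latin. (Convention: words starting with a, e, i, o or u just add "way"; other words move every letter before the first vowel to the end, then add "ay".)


Word: "travel"
Starts with consonant(s) → move to end, add 'ay'
Consonant cluster: "tr"
Pig Latin = "aveltray"


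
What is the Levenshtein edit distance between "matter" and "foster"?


Word 1: "matter" (length 6)
Word 2: "foster" (length 6)
One optimal edit sequence (insert/delete/substitute each cost 1):
  1. substitute 'm' -> 'f'  (+1)
  2. substitute 'a' -> 'o'  (+1)
  3. substitute 't' -> 's'  (+1)
  4. keep 't'
  5. keep 'e'
  6. keep 'r'
Total edit operations: 3
Edit distance = 3


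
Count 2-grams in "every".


Word: "every" (length 5)
Number of 2-grams = length - 2 + 1 = 5 - 2 + 1
= 4


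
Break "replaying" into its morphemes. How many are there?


Word: "replaying"
Morphemes: re- + play + -ing
Each morpheme carries meaning
= 3 morphemes


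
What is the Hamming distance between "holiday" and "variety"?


Comparing character by character (same length = 7):
  Pos 0: 'h' vs 'v' !=
  Pos 1: 'o' vs 'a' !=
  Pos 2: 'l' vs 'r' !=
  Pos 3: 'i' vs 'i' =
  Pos 4: 'd' vs 'e' !=
  Pos 5: 'a' vs 't' !=
  Pos 6: 'y' vs 'y' =
Hamming distance = 5


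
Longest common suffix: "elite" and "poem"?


Word 1: "elite"
Word 2: "poem"
Comparing from end:
  Pos -1: 'e' != 'm' (stop)
LCS = "" (length 0)


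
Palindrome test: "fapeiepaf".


Word: "fapeiepaf"
Reversed: "fapeiepaf"
Forward == Backward? fapeiepaf == fapeiepaf
Palindrome = Yes


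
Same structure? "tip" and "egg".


Pattern of "tip": [0, 1, 2]
Pattern of "egg": [0, 1, 1]
Patterns do not match
Same pattern = No


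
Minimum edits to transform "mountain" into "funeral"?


Word 1: "mountain" (length 8)
Word 2: "funeral" (length 7)
One optimal edit sequence (insert/delete/substitute each cost 1):
  1. delete 'm'  (+1)
  2. substitute 'o' -> 'f'  (+1)
  3. keep 'u'
  4. keep 'n'
  5. substitute 't' -> 'e'  (+1)
  6. substitute 'a' -> 'r'  (+1)
  7. substitute 'i' -> 'a'  (+1)
  8. substitute 'n' -> 'l'  (+1)
Total edit operations: 6
Edit distance = 6


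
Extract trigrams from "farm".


Word: "farm" (length 4)
Number of trigrams = 4 - 3 + 1 = 2
  Position 0: "far"
  Position 1: "arm"
Trigrams = "far", "arm"


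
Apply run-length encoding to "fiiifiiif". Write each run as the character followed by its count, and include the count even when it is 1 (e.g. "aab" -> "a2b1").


String: "fiiifiiif"
Scanning for consecutive runs:
  'f' x 1
  'i' x 3
  'f' x 1
  'i' x 3
  'f' x 1
RLE = "f1i3f1i3f1"


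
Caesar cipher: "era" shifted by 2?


Word: "era"
Shift: 2
Each letter → (letter + shift) mod 26:
  'e' (4) + 2 = 6 → 'g'
  'r' (17) + 2 = 19 → 't'
  'a' (0) + 2 = 2 → 'c'
Result = "gtc"


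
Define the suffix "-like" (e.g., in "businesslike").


Suffix: -like
Example: businesslike = business + -like
Meaning = resembling


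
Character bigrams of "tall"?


Word: "tall" (length 4)
Number of bigrams = 4 - 2 + 1 = 3
  Position 0: "ta"
  Position 1: "al"
  Position 2: "ll"
Bigrams = "ta", "al", "ll"


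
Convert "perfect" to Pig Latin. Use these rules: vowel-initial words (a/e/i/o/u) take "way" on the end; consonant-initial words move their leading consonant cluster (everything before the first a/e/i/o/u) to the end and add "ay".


Word: "perfect"
Starts with consonant(s) → move to end, add 'ay'
Consonant cluster: "p"
Pig Latin = "erfectpay"


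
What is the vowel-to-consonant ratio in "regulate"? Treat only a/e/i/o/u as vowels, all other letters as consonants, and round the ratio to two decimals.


Word: "regulate"
Vowels (a,e,i,o,u): 4
Consonants: 4
Ratio = 4/4
= 1.00


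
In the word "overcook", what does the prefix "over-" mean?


Prefix: over-
Example: overcook = over- + cook
Meaning = excessive


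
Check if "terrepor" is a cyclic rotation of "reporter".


Word: "reporter", Candidate: "terrepor"
Method: check if candidate is substring of word+word
"reporterreporter" contains "terrepor"? Yes
Is rotation = Yes


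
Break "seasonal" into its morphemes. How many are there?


Word: "seasonal"
Morphemes: season / -al
Each morpheme carries meaning
= 2 morphemes


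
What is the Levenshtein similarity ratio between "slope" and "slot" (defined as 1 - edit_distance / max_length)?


Word 1: "slope" (length 5)
Word 2: "slot" (length 4)
One optimal edit sequence:
  1. keep 's'
  2. keep 'l'
  3. keep 'o'
  4. delete 'p'  (+1)
  5. substitute 'e' -> 't'  (+1)
Edit distance = 2
Max length = max(5, 4) = 5
Similarity = 1 - 2/5
= 0.6000


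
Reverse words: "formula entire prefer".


Original: "formula entire prefer"
Words (1..n): formula | entire | prefer
Reversed (n..1): prefer | entire | formula
Result = "prefer entire formula"


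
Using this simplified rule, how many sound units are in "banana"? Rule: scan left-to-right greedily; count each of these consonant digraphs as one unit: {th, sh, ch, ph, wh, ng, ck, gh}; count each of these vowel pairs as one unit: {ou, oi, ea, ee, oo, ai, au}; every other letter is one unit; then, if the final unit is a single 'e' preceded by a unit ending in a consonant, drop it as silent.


Word: "banana" (6 letters)
Left-to-right scan:
  [1] 'b' (letter)
  [2] 'a' (letter)
  [3] 'n' (letter)
  [4] 'a' (letter)
  [5] 'n' (letter)
  [6] 'a' (letter)
Units from scan: 6
Sound units = 6 units


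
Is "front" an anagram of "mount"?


Word 1: "mount" → sorted: mnotu
Word 2: "front" → sorted: fnort
Same letters? mnotu != fnort
Anagram = No


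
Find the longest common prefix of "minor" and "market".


Word 1: "minor"
Word 2: "market"
Comparing from start:
  Pos 0: 'm' == 'm'
  Pos 1: 'i' != 'a' (stop)
LCP = "m" (length 1)


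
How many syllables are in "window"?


Word: "window"
Syllable breakdown: win / dow
Counting: 2 parts
= 2 syllables


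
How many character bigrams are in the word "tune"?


Word: "tune" (length 4)
Number of 2-grams = length - 2 + 1 = 4 - 2 + 1
= 3


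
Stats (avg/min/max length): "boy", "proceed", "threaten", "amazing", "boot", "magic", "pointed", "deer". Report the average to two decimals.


Lengths: "boy"=3, "proceed"=7, "threaten"=8, "amazing"=7, "boot"=4, "magic"=5, "pointed"=7, "deer"=4
Sum = 45, Count = 8
Average = 45/8 = 5.63
= avg=5.63, min=3, max=8


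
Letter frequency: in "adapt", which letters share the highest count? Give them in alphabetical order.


Word: "adapt"
Letter counts:
  'a': 2
  'd': 1
  'p': 1
  't': 1
Maximum count = 2
Most frequent = 'a' (2 times each)


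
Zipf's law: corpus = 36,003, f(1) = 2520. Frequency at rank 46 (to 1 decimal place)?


Zipf's law: f(r) = f(1) / r
f(1) = 2520
f(46) = 2520 / 46
= 54.8 occurrences


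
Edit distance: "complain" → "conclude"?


Word 1: "complain" (length 8)
Word 2: "conclude" (length 8)
One optimal edit sequence (insert/delete/substitute each cost 1):
  1. keep 'c'
  2. keep 'o'
  3. substitute 'm' -> 'n'  (+1)
  4. substitute 'p' -> 'c'  (+1)
  5. keep 'l'
  6. substitute 'a' -> 'u'  (+1)
  7. substitute 'i' -> 'd'  (+1)
  8. substitute 'n' -> 'e'  (+1)
Total edit operations: 5
Edit distance = 5


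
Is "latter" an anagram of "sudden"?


Word 1: "sudden" → sorted: ddensu
Word 2: "latter" → sorted: aelrtt
Same letters? ddensu != aelrtt
Anagram = No


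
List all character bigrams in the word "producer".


Word: "producer" (length 8)
Number of bigrams = 8 - 2 + 1 = 7
  Position 0: "pr"
  Position 1: "ro"
  Position 2: "od"
  Position 3: "du"
  Position 4: "uc"
  Position 5: "ce"
  Position 6: "er"
Bigrams = "pr", "ro", "od", "du", "uc", "ce", "er"


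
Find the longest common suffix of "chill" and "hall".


Word 1: "chill"
Word 2: "hall"
Comparing from end:
  Pos -1: 'l' == 'l'
  Pos -2: 'l' == 'l'
  Pos -3: 'i' != 'a' (stop)
LCS = "ll" (length 2)


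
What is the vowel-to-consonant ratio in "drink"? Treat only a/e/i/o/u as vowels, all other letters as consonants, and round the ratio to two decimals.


Word: "drink"
Vowels (a,e,i,o,u): 1
Consonants: 4
Ratio = 1/4
= 0.25


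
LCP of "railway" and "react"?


Word 1: "railway"
Word 2: "react"
Comparing from start:
  Pos 0: 'r' == 'r'
  Pos 1: 'a' != 'e' (stop)
LCP = "r" (length 1)


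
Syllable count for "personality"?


Word: "personality"
Syllable breakdown: per | son | al | i | ty
Counting: 5 parts
= 5 syllables


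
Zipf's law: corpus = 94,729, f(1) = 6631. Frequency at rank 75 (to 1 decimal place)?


Zipf's law: f(r) = f(1) / r
f(1) = 6631
f(75) = 6631 / 75
= 88.4 occurrences


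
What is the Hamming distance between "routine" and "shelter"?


Comparing character by character (same length = 7):
  Pos 0: 'r' vs 's' !=
  Pos 1: 'o' vs 'h' !=
  Pos 2: 'u' vs 'e' !=
  Pos 3: 't' vs 'l' !=
  Pos 4: 'i' vs 't' !=
  Pos 5: 'n' vs 'e' !=
  Pos 6: 'e' vs 'r' !=
Hamming distance = 7


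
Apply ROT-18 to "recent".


Word: "recent"
Shift: 18
Each letter → (letter + shift) mod 26:
  'r' (17) + 18 = 9 → 'j'
  'e' (4) + 18 = 22 → 'w'
  'c' (2) + 18 = 20 → 'u'
  'e' (4) + 18 = 22 → 'w'
  'n' (13) + 18 = 5 → 'f'
  't' (19) + 18 = 11 → 'l'
Result = "jwuwfl"


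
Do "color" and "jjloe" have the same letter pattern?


Pattern of "color": [0, 1, 2, 1, 3]
Pattern of "jjloe": [0, 0, 1, 2, 3]
Patterns do not match
Same pattern = No


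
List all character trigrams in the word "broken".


Word: "broken" (length 6)
Number of trigrams = 6 - 3 + 1 = 4
  Position 0: "bro"
  Position 1: "rok"
  Position 2: "oke"
  Position 3: "ken"
Trigrams = "bro", "rok", "oke", "ken"


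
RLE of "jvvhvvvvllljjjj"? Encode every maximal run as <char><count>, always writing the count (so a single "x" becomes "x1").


String: "jvvhvvvvllljjjj"
Scanning for consecutive runs:
  'j' x 1
  'v' x 2
  'h' x 1
  'v' x 4
  'l' x 3
  'j' x 4
RLE = "j1v2h1v4l3j4"


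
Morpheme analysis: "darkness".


Word: "darkness"
Morphemes: dark | -ness
Each morpheme carries meaning
= 2 morphemes


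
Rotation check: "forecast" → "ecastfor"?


Word: "forecast", Candidate: "ecastfor"
Method: check if candidate is substring of word+word
"forecastforecast" contains "ecastfor"? Yes
Is rotation = Yes


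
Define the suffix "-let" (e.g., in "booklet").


Suffix: -let
Example: booklet (book + -let)
Meaning = small


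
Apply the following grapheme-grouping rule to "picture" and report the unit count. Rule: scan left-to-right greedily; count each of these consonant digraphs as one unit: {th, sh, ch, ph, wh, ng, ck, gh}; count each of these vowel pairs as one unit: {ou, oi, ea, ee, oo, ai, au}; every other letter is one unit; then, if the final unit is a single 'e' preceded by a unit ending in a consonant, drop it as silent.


Word: "picture" (7 letters)
Left-to-right scan:
  1. 'p' (letter)
  2. 'i' (letter)
  3. 'c' (letter)
  4. 't' (letter)
  5. 'u' (letter)
  6. 'r' (letter)
  7. 'e' (letter)
Units from scan: 7
Final unit is 'e' after a consonant -> drop as silent (-1)
Sound units = 6 units


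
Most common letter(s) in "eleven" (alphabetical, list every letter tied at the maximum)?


Word: "eleven"
Letter counts:
  'e': 3
  'l': 1
  'n': 1
  'v': 1
Maximum count = 3
Most frequent = 'e' (3 times each)


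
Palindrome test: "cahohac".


Word: "cahohac"
Reversed: "cahohac"
Forward == Backward? cahohac == cahohac
Palindrome = Yes


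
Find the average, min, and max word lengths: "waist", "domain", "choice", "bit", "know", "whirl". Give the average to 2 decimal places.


Lengths: "waist"=5, "domain"=6, "choice"=6, "bit"=3, "know"=4, "whirl"=5
Sum = 29, Count = 6
Average = 29/6 = 4.83
= avg=4.83, min=3, max=6


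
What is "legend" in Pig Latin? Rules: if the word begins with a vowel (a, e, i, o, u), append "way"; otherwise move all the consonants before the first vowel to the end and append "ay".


Word: "legend"
Starts with consonant(s) → move to end, add 'ay'
Consonant cluster: "l"
Pig Latin = "egendlay"


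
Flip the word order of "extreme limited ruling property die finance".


Original: "extreme limited ruling property die finance"
Words (1..n): extreme | limited | ruling | property | die | finance
Reversed (n..1): finance | die | property | ruling | limited | extreme
Result = "finance die property ruling limited extreme"
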